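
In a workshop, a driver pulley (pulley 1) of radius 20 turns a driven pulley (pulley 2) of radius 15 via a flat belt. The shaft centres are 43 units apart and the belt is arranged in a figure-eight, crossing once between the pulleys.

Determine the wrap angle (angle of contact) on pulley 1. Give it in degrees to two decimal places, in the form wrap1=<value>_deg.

crossed belt: β = asin((r1+r2)/C) = asin(35/43) = 54.4840°
wrap1 = wrap2 = π + 2β = 288.9680°

wrap1=288.97_deg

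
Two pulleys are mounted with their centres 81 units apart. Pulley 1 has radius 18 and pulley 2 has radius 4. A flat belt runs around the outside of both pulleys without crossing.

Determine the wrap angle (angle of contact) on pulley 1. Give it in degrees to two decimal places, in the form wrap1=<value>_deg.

open belt: β = asin((r2−r1)/C) = asin(-14/81) = -9.9530°
wrap1 = π − 2β = 199.9059°
wrap2 = π + 2β = 160.0941°

wrap1=199.91_deg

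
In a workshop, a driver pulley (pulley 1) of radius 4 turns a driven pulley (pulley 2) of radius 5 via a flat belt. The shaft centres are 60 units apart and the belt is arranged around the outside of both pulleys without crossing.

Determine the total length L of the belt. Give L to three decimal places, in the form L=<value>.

open belt: β = asin((r2−r1)/C) = asin(1/60) = 0.9550°
wrap1 = π − 2β = 178.0901°
wrap2 = π + 2β = 181.9099°
tangent length = C·cosβ = 59.9917
L = r1·wrap1 + r2·wrap2 + 2·C·cosβ = 4·3.1083 + 5·3.1749 + 2·59.9917 = 148.2910

L=148.291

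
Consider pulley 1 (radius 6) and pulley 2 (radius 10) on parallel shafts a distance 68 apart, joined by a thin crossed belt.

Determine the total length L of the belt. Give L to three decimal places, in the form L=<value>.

L=190.048

crossed belt: β = asin((r1+r2)/C) = asin(16/68) = 13.6090°
wrap1 = wrap2 = π + 2β = 207.2179°
tangent length = C·cosβ = 66.0908
L = (r1+r2)·wrap + 2·C·cosβ = 16·3.6166 + 2·66.0908 = 190.0479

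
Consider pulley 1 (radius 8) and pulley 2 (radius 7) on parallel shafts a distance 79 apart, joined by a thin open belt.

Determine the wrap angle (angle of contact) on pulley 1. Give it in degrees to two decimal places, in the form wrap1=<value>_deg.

wrap1=181.45_deg

open belt: β = asin((r2−r1)/C) = asin(-1/79) = -0.7253°
wrap1 = π − 2β = 181.4506°
wrap2 = π + 2β = 178.5494°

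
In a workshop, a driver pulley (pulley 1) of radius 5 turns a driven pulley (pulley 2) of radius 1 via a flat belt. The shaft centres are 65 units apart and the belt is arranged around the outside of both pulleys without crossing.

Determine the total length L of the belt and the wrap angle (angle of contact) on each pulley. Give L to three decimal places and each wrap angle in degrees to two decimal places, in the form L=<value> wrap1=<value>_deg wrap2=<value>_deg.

L=149.096 wrap1=187.06_deg wrap2=172.94_deg

open belt: β = asin((r2−r1)/C) = asin(-4/65) = -3.5281°
wrap1 = π − 2β = 187.0562°
wrap2 = π + 2β = 172.9438°
tangent length = C·cosβ = 64.8768
L = r1·wrap1 + r2·wrap2 + 2·C·cosβ = 5·3.2647 + 1·3.0184 + 2·64.8768 = 149.0958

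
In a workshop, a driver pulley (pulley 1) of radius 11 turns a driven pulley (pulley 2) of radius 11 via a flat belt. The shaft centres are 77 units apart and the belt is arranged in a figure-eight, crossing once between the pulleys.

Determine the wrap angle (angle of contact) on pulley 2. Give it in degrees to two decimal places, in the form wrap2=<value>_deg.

wrap2=213.20_deg

crossed belt: β = asin((r1+r2)/C) = asin(22/77) = 16.6015°
wrap1 = wrap2 = π + 2β = 213.2031°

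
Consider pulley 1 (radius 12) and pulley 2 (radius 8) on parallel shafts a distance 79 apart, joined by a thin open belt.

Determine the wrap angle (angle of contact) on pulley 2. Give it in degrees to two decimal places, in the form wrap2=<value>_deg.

open belt: β = asin((r2−r1)/C) = asin(-4/79) = -2.9023°
wrap1 = π − 2β = 185.8046°
wrap2 = π + 2β = 174.1954°

wrap2=174.20_deg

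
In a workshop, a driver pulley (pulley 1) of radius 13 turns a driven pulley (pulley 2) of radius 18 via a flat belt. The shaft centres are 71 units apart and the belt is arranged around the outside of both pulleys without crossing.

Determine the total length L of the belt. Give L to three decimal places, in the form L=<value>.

L=239.742

open belt: β = asin((r2−r1)/C) = asin(5/71) = 4.0383°
wrap1 = π − 2β = 171.9235°
wrap2 = π + 2β = 188.0765°
tangent length = C·cosβ = 70.8237
L = r1·wrap1 + r2·wrap2 + 2·C·cosβ = 13·3.0006 + 18·3.2826 + 2·70.8237 = 239.7416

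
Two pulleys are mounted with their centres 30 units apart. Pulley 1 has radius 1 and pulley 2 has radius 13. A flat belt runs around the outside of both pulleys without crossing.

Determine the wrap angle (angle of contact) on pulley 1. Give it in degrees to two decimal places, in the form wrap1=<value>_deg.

wrap1=132.84_deg

open belt: β = asin((r2−r1)/C) = asin(12/30) = 23.5782°
wrap1 = π − 2β = 132.8436°
wrap2 = π + 2β = 227.1564°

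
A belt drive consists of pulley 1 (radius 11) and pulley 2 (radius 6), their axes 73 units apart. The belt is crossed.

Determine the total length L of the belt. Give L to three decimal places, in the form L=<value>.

crossed belt: β = asin((r1+r2)/C) = asin(17/73) = 13.4665°
wrap1 = wrap2 = π + 2β = 206.9330°
tangent length = C·cosβ = 70.9930
L = (r1+r2)·wrap + 2·C·cosβ = 17·3.6117 + 2·70.9930 = 203.3842

L=203.384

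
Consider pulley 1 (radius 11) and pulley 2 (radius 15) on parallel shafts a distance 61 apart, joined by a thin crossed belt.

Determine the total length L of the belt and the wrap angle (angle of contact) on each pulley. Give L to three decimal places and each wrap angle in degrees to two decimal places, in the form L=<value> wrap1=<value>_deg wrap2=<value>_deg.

L=214.941 wrap1=230.46_deg wrap2=230.46_deg

crossed belt: β = asin((r1+r2)/C) = asin(26/61) = 25.2285°
wrap1 = wrap2 = π + 2β = 230.4570°
tangent length = C·cosβ = 55.1815
L = (r1+r2)·wrap + 2·C·cosβ = 26·4.0222 + 2·55.1815 = 214.9411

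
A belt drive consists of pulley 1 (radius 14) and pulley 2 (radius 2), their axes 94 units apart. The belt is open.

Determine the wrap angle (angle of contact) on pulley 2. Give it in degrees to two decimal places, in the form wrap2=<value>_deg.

wrap2=165.33_deg

open belt: β = asin((r2−r1)/C) = asin(-12/94) = -7.3344°
wrap1 = π − 2β = 194.6687°
wrap2 = π + 2β = 165.3313°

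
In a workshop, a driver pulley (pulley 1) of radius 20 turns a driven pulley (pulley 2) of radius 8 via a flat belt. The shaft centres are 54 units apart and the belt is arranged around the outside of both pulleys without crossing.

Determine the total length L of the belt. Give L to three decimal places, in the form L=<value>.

open belt: β = asin((r2−r1)/C) = asin(-12/54) = -12.8396°
wrap1 = π − 2β = 205.6792°
wrap2 = π + 2β = 154.3208°
tangent length = C·cosβ = 52.6498
L = r1·wrap1 + r2·wrap2 + 2·C·cosβ = 20·3.5898 + 8·2.6934 + 2·52.6498 = 198.6424

L=198.642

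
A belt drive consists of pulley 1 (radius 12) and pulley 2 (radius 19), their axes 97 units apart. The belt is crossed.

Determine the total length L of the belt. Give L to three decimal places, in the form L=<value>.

crossed belt: β = asin((r1+r2)/C) = asin(31/97) = 18.6380°
wrap1 = wrap2 = π + 2β = 217.2760°
tangent length = C·cosβ = 91.9130
L = (r1+r2)·wrap + 2·C·cosβ = 31·3.7922 + 2·91.9130 = 301.3836

L=301.384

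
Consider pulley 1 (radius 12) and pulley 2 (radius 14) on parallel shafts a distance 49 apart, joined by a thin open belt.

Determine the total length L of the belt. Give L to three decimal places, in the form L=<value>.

open belt: β = asin((r2−r1)/C) = asin(2/49) = 2.3393°
wrap1 = π − 2β = 175.3215°
wrap2 = π + 2β = 184.6785°
tangent length = C·cosβ = 48.9592
L = r1·wrap1 + r2·wrap2 + 2·C·cosβ = 12·3.0599 + 14·3.2232 + 2·48.9592 = 179.7631

L=179.763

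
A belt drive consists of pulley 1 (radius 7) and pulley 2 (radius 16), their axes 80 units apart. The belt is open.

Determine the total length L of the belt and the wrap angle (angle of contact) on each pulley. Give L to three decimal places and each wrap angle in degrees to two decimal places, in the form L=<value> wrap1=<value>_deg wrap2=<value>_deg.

L=233.270 wrap1=167.08_deg wrap2=192.92_deg

open belt: β = asin((r2−r1)/C) = asin(9/80) = 6.4594°
wrap1 = π − 2β = 167.0811°
wrap2 = π + 2β = 192.9189°
tangent length = C·cosβ = 79.4921
L = r1·wrap1 + r2·wrap2 + 2·C·cosβ = 7·2.9161 + 16·3.3671 + 2·79.4921 = 233.2702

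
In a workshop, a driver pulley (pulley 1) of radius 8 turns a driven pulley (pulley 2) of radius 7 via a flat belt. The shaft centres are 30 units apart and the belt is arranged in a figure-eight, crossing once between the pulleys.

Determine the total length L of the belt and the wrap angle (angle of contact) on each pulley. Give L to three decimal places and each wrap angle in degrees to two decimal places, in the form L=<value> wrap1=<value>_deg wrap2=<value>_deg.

crossed belt: β = asin((r1+r2)/C) = asin(15/30) = 30.0000°
wrap1 = wrap2 = π + 2β = 240.0000°
tangent length = C·cosβ = 25.9808
L = (r1+r2)·wrap + 2·C·cosβ = 15·4.1888 + 2·25.9808 = 114.7934

L=114.793 wrap1=240.00_deg wrap2=240.00_deg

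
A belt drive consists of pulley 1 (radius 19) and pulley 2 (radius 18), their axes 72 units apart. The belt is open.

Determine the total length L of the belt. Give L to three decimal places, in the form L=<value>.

L=260.253

open belt: β = asin((r2−r1)/C) = asin(-1/72) = -0.7958°
wrap1 = π − 2β = 181.5916°
wrap2 = π + 2β = 178.4084°
tangent length = C·cosβ = 71.9931
L = r1·wrap1 + r2·wrap2 + 2·C·cosβ = 19·3.1694 + 18·3.1138 + 2·71.9931 = 260.2528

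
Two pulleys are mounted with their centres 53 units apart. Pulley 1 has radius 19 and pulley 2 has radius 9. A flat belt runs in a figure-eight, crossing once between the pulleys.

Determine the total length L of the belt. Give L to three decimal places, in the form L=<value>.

crossed belt: β = asin((r1+r2)/C) = asin(28/53) = 31.8908°
wrap1 = wrap2 = π + 2β = 243.7816°
tangent length = C·cosβ = 45.0000
L = (r1+r2)·wrap + 2·C·cosβ = 28·4.2548 + 2·45.0000 = 209.1342

L=209.134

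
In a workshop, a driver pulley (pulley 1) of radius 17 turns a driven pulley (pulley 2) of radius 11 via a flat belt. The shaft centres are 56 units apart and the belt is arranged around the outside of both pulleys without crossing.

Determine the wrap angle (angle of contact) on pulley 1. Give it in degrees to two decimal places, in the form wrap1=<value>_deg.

wrap1=192.30_deg

open belt: β = asin((r2−r1)/C) = asin(-6/56) = -6.1506°
wrap1 = π − 2β = 192.3013°
wrap2 = π + 2β = 167.6987°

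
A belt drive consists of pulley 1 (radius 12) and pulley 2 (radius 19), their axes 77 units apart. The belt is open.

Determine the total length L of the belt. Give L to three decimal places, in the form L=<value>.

open belt: β = asin((r2−r1)/C) = asin(7/77) = 5.2159°
wrap1 = π − 2β = 169.5682°
wrap2 = π + 2β = 190.4318°
tangent length = C·cosβ = 76.6812
L = r1·wrap1 + r2·wrap2 + 2·C·cosβ = 12·2.9595 + 19·3.3237 + 2·76.6812 = 252.0262

L=252.026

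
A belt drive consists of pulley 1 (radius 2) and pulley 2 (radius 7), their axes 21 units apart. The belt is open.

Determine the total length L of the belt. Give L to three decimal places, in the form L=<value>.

L=71.471

open belt: β = asin((r2−r1)/C) = asin(5/21) = 13.7741°
wrap1 = π − 2β = 152.4517°
wrap2 = π + 2β = 207.5483°
tangent length = C·cosβ = 20.3961
L = r1·wrap1 + r2·wrap2 + 2·C·cosβ = 2·2.6608 + 7·3.6224 + 2·20.3961 = 71.4705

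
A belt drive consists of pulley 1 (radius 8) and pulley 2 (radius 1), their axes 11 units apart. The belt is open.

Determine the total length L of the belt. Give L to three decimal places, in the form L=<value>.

open belt: β = asin((r2−r1)/C) = asin(-7/11) = -39.5212°
wrap1 = π − 2β = 259.0424°
wrap2 = π + 2β = 100.9576°
tangent length = C·cosβ = 8.4853
L = r1·wrap1 + r2·wrap2 + 2·C·cosβ = 8·4.5211 + 1·1.7620 + 2·8.4853 = 54.9017

L=54.902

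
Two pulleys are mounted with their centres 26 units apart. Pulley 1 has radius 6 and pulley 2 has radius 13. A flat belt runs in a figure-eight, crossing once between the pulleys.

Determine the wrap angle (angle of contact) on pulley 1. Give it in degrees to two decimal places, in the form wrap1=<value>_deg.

crossed belt: β = asin((r1+r2)/C) = asin(19/26) = 46.9509°
wrap1 = wrap2 = π + 2β = 273.9018°

wrap1=273.90_deg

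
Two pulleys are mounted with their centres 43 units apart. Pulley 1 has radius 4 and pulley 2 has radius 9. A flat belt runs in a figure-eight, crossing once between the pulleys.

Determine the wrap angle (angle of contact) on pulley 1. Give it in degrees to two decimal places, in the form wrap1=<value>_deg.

wrap1=215.19_deg

crossed belt: β = asin((r1+r2)/C) = asin(13/43) = 17.5973°
wrap1 = wrap2 = π + 2β = 215.1947°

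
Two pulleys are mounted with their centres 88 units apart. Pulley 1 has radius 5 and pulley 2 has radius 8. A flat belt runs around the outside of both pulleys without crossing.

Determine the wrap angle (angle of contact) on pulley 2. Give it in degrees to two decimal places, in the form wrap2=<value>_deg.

open belt: β = asin((r2−r1)/C) = asin(3/88) = 1.9536°
wrap1 = π − 2β = 176.0927°
wrap2 = π + 2β = 183.9073°

wrap2=183.91_deg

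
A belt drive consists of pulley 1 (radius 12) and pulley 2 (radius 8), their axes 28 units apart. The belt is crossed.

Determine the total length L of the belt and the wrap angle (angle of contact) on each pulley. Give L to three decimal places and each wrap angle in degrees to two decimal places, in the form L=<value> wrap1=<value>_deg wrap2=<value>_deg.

L=133.848 wrap1=271.17_deg wrap2=271.17_deg

crossed belt: β = asin((r1+r2)/C) = asin(20/28) = 45.5847°
wrap1 = wrap2 = π + 2β = 271.1694°
tangent length = C·cosβ = 19.5959
L = (r1+r2)·wrap + 2·C·cosβ = 20·4.7328 + 2·19.5959 = 133.8478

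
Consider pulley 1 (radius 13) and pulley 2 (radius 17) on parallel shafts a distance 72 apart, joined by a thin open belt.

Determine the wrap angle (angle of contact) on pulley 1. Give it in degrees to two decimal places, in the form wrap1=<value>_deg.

open belt: β = asin((r2−r1)/C) = asin(4/72) = 3.1847°
wrap1 = π − 2β = 173.6305°
wrap2 = π + 2β = 186.3695°

wrap1=173.63_deg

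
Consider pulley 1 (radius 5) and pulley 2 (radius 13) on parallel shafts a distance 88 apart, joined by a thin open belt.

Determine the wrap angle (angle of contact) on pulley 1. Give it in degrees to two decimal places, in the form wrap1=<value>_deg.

open belt: β = asin((r2−r1)/C) = asin(8/88) = 5.2159°
wrap1 = π − 2β = 169.5682°
wrap2 = π + 2β = 190.4318°

wrap1=169.57_deg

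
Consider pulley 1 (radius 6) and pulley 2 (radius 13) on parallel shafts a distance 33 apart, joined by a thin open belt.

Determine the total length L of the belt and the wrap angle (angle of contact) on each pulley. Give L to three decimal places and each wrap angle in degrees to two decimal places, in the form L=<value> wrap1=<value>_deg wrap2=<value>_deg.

L=127.181 wrap1=155.51_deg wrap2=204.49_deg

open belt: β = asin((r2−r1)/C) = asin(7/33) = 12.2467°
wrap1 = π − 2β = 155.5066°
wrap2 = π + 2β = 204.4934°
tangent length = C·cosβ = 32.2490
L = r1·wrap1 + r2·wrap2 + 2·C·cosβ = 6·2.7141 + 13·3.5691 + 2·32.2490 = 127.1808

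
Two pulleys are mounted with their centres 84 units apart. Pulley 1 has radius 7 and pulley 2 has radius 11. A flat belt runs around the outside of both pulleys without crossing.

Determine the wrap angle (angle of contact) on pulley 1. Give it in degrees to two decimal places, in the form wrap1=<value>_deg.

wrap1=174.54_deg

open belt: β = asin((r2−r1)/C) = asin(4/84) = 2.7294°
wrap1 = π − 2β = 174.5412°
wrap2 = π + 2β = 185.4588°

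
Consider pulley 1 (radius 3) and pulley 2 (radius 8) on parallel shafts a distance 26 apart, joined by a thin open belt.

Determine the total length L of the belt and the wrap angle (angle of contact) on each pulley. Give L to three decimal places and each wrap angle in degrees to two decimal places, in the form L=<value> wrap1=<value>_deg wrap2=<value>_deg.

open belt: β = asin((r2−r1)/C) = asin(5/26) = 11.0875°
wrap1 = π − 2β = 157.8250°
wrap2 = π + 2β = 202.1750°
tangent length = C·cosβ = 25.5147
L = r1·wrap1 + r2·wrap2 + 2·C·cosβ = 3·2.7546 + 8·3.5286 + 2·25.5147 = 87.5221

L=87.522 wrap1=157.83_deg wrap2=202.17_deg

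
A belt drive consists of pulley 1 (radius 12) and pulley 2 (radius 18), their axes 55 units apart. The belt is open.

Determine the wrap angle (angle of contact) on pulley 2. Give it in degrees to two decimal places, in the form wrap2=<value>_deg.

open belt: β = asin((r2−r1)/C) = asin(6/55) = 6.2629°
wrap1 = π − 2β = 167.4742°
wrap2 = π + 2β = 192.5258°

wrap2=192.53_deg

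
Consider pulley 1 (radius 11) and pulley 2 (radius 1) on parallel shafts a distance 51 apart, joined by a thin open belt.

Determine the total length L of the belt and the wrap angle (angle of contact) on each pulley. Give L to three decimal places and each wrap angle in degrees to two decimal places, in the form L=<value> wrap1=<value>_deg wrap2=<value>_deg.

L=141.666 wrap1=202.62_deg wrap2=157.38_deg

open belt: β = asin((r2−r1)/C) = asin(-10/51) = -11.3077°
wrap1 = π − 2β = 202.6155°
wrap2 = π + 2β = 157.3845°
tangent length = C·cosβ = 50.0100
L = r1·wrap1 + r2·wrap2 + 2·C·cosβ = 11·3.5363 + 1·2.7469 + 2·50.0100 = 141.6663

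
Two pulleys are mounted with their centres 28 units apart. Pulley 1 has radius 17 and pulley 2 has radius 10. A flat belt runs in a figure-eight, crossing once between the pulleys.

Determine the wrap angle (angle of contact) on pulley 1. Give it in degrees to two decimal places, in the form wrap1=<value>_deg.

wrap1=329.28_deg

crossed belt: β = asin((r1+r2)/C) = asin(27/28) = 74.6411°
wrap1 = wrap2 = π + 2β = 329.2822°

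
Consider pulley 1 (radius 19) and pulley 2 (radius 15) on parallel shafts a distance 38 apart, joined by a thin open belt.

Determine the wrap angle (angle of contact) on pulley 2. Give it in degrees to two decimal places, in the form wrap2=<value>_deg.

wrap2=167.92_deg

open belt: β = asin((r2−r1)/C) = asin(-4/38) = -6.0423°
wrap1 = π − 2β = 192.0847°
wrap2 = π + 2β = 167.9153°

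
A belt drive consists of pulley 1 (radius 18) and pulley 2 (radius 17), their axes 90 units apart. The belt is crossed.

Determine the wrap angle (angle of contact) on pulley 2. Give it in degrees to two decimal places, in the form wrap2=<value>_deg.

wrap2=225.77_deg

crossed belt: β = asin((r1+r2)/C) = asin(35/90) = 22.8854°
wrap1 = wrap2 = π + 2β = 225.7708°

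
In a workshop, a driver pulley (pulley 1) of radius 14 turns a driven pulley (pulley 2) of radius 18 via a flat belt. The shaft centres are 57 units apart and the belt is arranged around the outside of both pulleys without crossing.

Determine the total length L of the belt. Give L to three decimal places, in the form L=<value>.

L=214.812

open belt: β = asin((r2−r1)/C) = asin(4/57) = 4.0241°
wrap1 = π − 2β = 171.9519°
wrap2 = π + 2β = 188.0481°
tangent length = C·cosβ = 56.8595
L = r1·wrap1 + r2·wrap2 + 2·C·cosβ = 14·3.0011 + 18·3.2821 + 2·56.8595 = 214.8118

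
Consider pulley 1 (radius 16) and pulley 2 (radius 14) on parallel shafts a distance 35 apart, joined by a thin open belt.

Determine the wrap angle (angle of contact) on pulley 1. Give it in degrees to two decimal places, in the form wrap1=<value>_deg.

open belt: β = asin((r2−r1)/C) = asin(-2/35) = -3.2758°
wrap1 = π − 2β = 186.5517°
wrap2 = π + 2β = 173.4483°

wrap1=186.55_deg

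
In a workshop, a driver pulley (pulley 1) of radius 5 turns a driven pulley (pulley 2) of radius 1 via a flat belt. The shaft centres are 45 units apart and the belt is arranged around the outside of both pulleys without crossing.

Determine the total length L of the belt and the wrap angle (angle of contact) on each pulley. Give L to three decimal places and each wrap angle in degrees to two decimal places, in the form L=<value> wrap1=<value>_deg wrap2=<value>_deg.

L=109.205 wrap1=190.20_deg wrap2=169.80_deg

open belt: β = asin((r2−r1)/C) = asin(-4/45) = -5.0997°
wrap1 = π − 2β = 190.1994°
wrap2 = π + 2β = 169.8006°
tangent length = C·cosβ = 44.8219
L = r1·wrap1 + r2·wrap2 + 2·C·cosβ = 5·3.3196 + 1·2.9636 + 2·44.8219 = 109.2053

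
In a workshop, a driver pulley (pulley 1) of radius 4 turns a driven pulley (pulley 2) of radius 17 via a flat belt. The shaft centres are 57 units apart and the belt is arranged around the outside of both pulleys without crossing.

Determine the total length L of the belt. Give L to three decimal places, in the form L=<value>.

L=182.951

open belt: β = asin((r2−r1)/C) = asin(13/57) = 13.1835°
wrap1 = π − 2β = 153.6330°
wrap2 = π + 2β = 206.3670°
tangent length = C·cosβ = 55.4977
L = r1·wrap1 + r2·wrap2 + 2·C·cosβ = 4·2.6814 + 17·3.6018 + 2·55.4977 = 182.9514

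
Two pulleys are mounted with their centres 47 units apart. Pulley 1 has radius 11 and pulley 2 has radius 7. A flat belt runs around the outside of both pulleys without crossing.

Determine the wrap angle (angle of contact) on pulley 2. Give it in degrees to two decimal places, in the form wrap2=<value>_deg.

open belt: β = asin((r2−r1)/C) = asin(-4/47) = -4.8821°
wrap1 = π − 2β = 189.7643°
wrap2 = π + 2β = 170.2357°

wrap2=170.24_deg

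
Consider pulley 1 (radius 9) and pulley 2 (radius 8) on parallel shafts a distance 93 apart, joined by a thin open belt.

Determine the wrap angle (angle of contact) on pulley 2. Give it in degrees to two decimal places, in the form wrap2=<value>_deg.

open belt: β = asin((r2−r1)/C) = asin(-1/93) = -0.6161°
wrap1 = π − 2β = 181.2322°
wrap2 = π + 2β = 178.7678°

wrap2=178.77_deg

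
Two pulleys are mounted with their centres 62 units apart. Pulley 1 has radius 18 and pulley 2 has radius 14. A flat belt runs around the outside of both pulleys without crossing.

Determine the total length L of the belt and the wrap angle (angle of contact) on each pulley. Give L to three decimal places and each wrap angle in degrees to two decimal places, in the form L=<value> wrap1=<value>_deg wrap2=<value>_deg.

L=224.789 wrap1=187.40_deg wrap2=172.60_deg

open belt: β = asin((r2−r1)/C) = asin(-4/62) = -3.6991°
wrap1 = π − 2β = 187.3981°
wrap2 = π + 2β = 172.6019°
tangent length = C·cosβ = 61.8708
L = r1·wrap1 + r2·wrap2 + 2·C·cosβ = 18·3.2707 + 14·3.0125 + 2·61.8708 = 224.7891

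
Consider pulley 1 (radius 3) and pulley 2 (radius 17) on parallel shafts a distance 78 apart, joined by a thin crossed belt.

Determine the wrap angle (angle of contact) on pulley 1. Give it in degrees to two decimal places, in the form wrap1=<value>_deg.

crossed belt: β = asin((r1+r2)/C) = asin(20/78) = 14.8572°
wrap1 = wrap2 = π + 2β = 209.7143°

wrap1=209.71_deg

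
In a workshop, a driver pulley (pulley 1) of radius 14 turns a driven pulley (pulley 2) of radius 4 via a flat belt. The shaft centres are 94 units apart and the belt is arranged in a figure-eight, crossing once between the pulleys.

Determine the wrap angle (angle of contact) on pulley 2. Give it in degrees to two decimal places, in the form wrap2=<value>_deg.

wrap2=202.08_deg

crossed belt: β = asin((r1+r2)/C) = asin(18/94) = 11.0397°
wrap1 = wrap2 = π + 2β = 202.0794°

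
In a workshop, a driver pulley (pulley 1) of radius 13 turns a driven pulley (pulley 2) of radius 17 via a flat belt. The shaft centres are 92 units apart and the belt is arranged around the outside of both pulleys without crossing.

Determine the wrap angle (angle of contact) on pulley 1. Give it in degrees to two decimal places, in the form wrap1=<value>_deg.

wrap1=175.02_deg

open belt: β = asin((r2−r1)/C) = asin(4/92) = 2.4919°
wrap1 = π − 2β = 175.0162°
wrap2 = π + 2β = 184.9838°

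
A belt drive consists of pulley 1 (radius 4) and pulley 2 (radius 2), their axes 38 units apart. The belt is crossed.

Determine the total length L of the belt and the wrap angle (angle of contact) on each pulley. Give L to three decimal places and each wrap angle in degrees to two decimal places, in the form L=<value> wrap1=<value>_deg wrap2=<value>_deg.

L=95.799 wrap1=198.17_deg wrap2=198.17_deg

crossed belt: β = asin((r1+r2)/C) = asin(6/38) = 9.0847°
wrap1 = wrap2 = π + 2β = 198.1694°
tangent length = C·cosβ = 37.5233
L = (r1+r2)·wrap + 2·C·cosβ = 6·3.4587 + 2·37.5233 = 95.7989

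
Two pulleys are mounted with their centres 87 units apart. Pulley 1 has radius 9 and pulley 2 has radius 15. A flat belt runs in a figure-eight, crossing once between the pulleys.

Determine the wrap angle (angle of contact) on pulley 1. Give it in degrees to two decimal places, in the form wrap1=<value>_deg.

wrap1=212.03_deg

crossed belt: β = asin((r1+r2)/C) = asin(24/87) = 16.0134°
wrap1 = wrap2 = π + 2β = 212.0268°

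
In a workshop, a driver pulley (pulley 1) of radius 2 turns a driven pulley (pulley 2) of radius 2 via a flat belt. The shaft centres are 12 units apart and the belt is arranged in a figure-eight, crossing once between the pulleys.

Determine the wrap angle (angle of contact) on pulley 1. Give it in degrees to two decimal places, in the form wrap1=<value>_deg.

crossed belt: β = asin((r1+r2)/C) = asin(4/12) = 19.4712°
wrap1 = wrap2 = π + 2β = 218.9424°

wrap1=218.94_deg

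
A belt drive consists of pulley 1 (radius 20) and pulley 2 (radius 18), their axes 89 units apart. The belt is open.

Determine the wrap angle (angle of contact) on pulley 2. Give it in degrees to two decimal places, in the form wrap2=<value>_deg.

open belt: β = asin((r2−r1)/C) = asin(-2/89) = -1.2877°
wrap1 = π − 2β = 182.5753°
wrap2 = π + 2β = 177.4247°

wrap2=177.42_deg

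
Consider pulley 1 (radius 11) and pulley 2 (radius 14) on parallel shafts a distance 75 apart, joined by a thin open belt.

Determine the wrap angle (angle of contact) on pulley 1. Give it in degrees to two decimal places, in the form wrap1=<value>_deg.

open belt: β = asin((r2−r1)/C) = asin(3/75) = 2.2924°
wrap1 = π − 2β = 175.4151°
wrap2 = π + 2β = 184.5849°

wrap1=175.42_deg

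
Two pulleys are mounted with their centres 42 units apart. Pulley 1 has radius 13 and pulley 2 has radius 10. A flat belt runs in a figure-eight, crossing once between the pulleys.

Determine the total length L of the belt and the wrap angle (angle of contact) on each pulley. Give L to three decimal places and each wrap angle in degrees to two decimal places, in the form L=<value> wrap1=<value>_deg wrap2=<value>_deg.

L=169.200 wrap1=246.41_deg wrap2=246.41_deg

crossed belt: β = asin((r1+r2)/C) = asin(23/42) = 33.2038°
wrap1 = wrap2 = π + 2β = 246.4076°
tangent length = C·cosβ = 35.1426
L = (r1+r2)·wrap + 2·C·cosβ = 23·4.3006 + 2·35.1426 = 169.1995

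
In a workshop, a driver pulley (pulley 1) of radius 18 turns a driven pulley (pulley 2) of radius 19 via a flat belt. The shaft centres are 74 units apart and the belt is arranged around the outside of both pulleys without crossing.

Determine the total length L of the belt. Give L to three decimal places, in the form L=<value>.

open belt: β = asin((r2−r1)/C) = asin(1/74) = 0.7743°
wrap1 = π − 2β = 178.4514°
wrap2 = π + 2β = 181.5486°
tangent length = C·cosβ = 73.9932
L = r1·wrap1 + r2·wrap2 + 2·C·cosβ = 18·3.1146 + 19·3.1686 + 2·73.9932 = 264.2524

L=264.252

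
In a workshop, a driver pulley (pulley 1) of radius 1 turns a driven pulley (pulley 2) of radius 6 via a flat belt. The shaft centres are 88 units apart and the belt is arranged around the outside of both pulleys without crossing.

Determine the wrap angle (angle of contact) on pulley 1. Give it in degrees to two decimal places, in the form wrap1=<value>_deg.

open belt: β = asin((r2−r1)/C) = asin(5/88) = 3.2572°
wrap1 = π − 2β = 173.4856°
wrap2 = π + 2β = 186.5144°

wrap1=173.49_deg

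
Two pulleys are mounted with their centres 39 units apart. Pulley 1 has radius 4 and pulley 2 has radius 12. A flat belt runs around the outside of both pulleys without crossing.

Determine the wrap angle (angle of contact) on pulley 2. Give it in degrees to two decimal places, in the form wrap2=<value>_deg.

open belt: β = asin((r2−r1)/C) = asin(8/39) = 11.8370°
wrap1 = π − 2β = 156.3260°
wrap2 = π + 2β = 203.6740°

wrap2=203.67_deg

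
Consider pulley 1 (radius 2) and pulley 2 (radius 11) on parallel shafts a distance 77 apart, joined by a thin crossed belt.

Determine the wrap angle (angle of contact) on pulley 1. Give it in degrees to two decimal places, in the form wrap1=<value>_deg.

wrap1=199.44_deg

crossed belt: β = asin((r1+r2)/C) = asin(13/77) = 9.7199°
wrap1 = wrap2 = π + 2β = 199.4397°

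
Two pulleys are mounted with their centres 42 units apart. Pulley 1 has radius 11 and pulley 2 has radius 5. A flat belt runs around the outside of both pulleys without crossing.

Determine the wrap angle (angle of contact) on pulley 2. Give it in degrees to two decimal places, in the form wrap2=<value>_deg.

open belt: β = asin((r2−r1)/C) = asin(-6/42) = -8.2132°
wrap1 = π − 2β = 196.4264°
wrap2 = π + 2β = 163.5736°

wrap2=163.57_deg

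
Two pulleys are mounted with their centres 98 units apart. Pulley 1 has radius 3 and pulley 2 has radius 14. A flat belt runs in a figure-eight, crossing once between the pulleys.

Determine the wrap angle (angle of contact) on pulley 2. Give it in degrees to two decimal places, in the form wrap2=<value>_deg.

crossed belt: β = asin((r1+r2)/C) = asin(17/98) = 9.9896°
wrap1 = wrap2 = π + 2β = 199.9792°

wrap2=199.98_deg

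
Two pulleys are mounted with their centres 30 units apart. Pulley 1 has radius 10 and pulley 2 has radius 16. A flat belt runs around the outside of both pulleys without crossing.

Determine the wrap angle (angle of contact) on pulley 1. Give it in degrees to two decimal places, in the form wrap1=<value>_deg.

wrap1=156.93_deg

open belt: β = asin((r2−r1)/C) = asin(6/30) = 11.5370°
wrap1 = π − 2β = 156.9261°
wrap2 = π + 2β = 203.0739°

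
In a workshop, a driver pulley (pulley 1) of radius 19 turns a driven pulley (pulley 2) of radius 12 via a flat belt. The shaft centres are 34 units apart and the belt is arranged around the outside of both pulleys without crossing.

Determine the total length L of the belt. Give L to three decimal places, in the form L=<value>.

L=166.836

open belt: β = asin((r2−r1)/C) = asin(-7/34) = -11.8812°
wrap1 = π − 2β = 203.7623°
wrap2 = π + 2β = 156.2377°
tangent length = C·cosβ = 33.2716
L = r1·wrap1 + r2·wrap2 + 2·C·cosβ = 19·3.5563 + 12·2.7269 + 2·33.2716 = 166.8357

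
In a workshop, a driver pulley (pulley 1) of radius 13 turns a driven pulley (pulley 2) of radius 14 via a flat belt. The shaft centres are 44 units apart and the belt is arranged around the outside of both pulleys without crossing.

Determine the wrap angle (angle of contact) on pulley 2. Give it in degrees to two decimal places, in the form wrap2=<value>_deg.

open belt: β = asin((r2−r1)/C) = asin(1/44) = 1.3023°
wrap1 = π − 2β = 177.3954°
wrap2 = π + 2β = 182.6046°

wrap2=182.60_deg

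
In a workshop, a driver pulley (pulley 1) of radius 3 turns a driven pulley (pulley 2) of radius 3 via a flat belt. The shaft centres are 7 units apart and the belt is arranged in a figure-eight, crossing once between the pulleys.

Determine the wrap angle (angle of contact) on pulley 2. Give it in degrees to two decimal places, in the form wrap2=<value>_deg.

wrap2=297.99_deg

crossed belt: β = asin((r1+r2)/C) = asin(6/7) = 58.9973°
wrap1 = wrap2 = π + 2β = 297.9946°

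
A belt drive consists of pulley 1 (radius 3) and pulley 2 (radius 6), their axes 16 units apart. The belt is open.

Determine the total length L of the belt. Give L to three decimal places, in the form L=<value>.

open belt: β = asin((r2−r1)/C) = asin(3/16) = 10.8069°
wrap1 = π − 2β = 158.3862°
wrap2 = π + 2β = 201.6138°
tangent length = C·cosβ = 15.7162
L = r1·wrap1 + r2·wrap2 + 2·C·cosβ = 3·2.7644 + 6·3.5188 + 2·15.7162 = 60.8385

L=60.838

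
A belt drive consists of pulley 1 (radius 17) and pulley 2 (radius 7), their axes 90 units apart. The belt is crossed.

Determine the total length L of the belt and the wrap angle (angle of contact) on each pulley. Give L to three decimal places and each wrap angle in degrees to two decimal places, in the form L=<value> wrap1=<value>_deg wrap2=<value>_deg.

crossed belt: β = asin((r1+r2)/C) = asin(24/90) = 15.4660°
wrap1 = wrap2 = π + 2β = 210.9320°
tangent length = C·cosβ = 86.7410
L = (r1+r2)·wrap + 2·C·cosβ = 24·3.6815 + 2·86.7410 = 261.8370

L=261.837 wrap1=210.93_deg wrap2=210.93_deg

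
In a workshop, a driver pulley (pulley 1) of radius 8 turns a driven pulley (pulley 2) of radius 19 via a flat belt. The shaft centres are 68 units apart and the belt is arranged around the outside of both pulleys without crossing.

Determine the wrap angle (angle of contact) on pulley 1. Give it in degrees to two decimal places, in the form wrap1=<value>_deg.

wrap1=161.38_deg

open belt: β = asin((r2−r1)/C) = asin(11/68) = 9.3093°
wrap1 = π − 2β = 161.3813°
wrap2 = π + 2β = 198.6187°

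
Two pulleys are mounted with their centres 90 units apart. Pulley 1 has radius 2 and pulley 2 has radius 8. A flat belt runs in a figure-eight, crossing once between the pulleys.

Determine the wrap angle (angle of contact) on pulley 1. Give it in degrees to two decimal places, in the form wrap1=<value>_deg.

wrap1=192.76_deg

crossed belt: β = asin((r1+r2)/C) = asin(10/90) = 6.3794°
wrap1 = wrap2 = π + 2β = 192.7587°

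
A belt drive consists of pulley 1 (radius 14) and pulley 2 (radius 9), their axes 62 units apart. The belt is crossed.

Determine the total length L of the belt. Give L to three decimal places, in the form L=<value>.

L=204.891

crossed belt: β = asin((r1+r2)/C) = asin(23/62) = 21.7753°
wrap1 = wrap2 = π + 2β = 223.5506°
tangent length = C·cosβ = 57.5760
L = (r1+r2)·wrap + 2·C·cosβ = 23·3.9017 + 2·57.5760 = 204.8910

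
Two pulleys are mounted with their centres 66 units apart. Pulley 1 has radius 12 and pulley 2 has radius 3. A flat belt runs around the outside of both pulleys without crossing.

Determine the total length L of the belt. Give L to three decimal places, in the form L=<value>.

open belt: β = asin((r2−r1)/C) = asin(-9/66) = -7.8375°
wrap1 = π − 2β = 195.6750°
wrap2 = π + 2β = 164.3250°
tangent length = C·cosβ = 65.3835
L = r1·wrap1 + r2·wrap2 + 2·C·cosβ = 12·3.4152 + 3·2.8680 + 2·65.3835 = 180.3531

L=180.353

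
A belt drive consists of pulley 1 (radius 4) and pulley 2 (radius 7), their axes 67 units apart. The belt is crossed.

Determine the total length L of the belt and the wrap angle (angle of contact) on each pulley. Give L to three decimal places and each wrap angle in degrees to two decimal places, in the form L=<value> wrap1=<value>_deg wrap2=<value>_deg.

L=170.368 wrap1=198.90_deg wrap2=198.90_deg

crossed belt: β = asin((r1+r2)/C) = asin(11/67) = 9.4496°
wrap1 = wrap2 = π + 2β = 198.8991°
tangent length = C·cosβ = 66.0908
L = (r1+r2)·wrap + 2·C·cosβ = 11·3.4714 + 2·66.0908 = 170.3676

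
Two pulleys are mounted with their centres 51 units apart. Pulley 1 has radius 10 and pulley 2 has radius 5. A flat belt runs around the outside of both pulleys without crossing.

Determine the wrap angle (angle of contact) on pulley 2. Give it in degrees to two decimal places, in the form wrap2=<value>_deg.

wrap2=168.75_deg

open belt: β = asin((r2−r1)/C) = asin(-5/51) = -5.6263°
wrap1 = π − 2β = 191.2525°
wrap2 = π + 2β = 168.7475°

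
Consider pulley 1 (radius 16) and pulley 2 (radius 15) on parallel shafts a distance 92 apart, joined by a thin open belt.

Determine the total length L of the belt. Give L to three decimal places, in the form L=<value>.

L=281.400

open belt: β = asin((r2−r1)/C) = asin(-1/92) = -0.6228°
wrap1 = π − 2β = 181.2456°
wrap2 = π + 2β = 178.7544°
tangent length = C·cosβ = 91.9946
L = r1·wrap1 + r2·wrap2 + 2·C·cosβ = 16·3.1633 + 15·3.1199 + 2·91.9946 = 281.4002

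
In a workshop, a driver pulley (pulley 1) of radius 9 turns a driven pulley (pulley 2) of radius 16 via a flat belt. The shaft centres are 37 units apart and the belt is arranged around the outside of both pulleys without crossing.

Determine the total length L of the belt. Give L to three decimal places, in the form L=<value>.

L=153.868

open belt: β = asin((r2−r1)/C) = asin(7/37) = 10.9055°
wrap1 = π − 2β = 158.1891°
wrap2 = π + 2β = 201.8109°
tangent length = C·cosβ = 36.3318
L = r1·wrap1 + r2·wrap2 + 2·C·cosβ = 9·2.7609 + 16·3.5223 + 2·36.3318 = 153.8681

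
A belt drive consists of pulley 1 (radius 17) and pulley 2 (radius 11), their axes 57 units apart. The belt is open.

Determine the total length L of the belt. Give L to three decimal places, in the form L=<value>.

open belt: β = asin((r2−r1)/C) = asin(-6/57) = -6.0423°
wrap1 = π − 2β = 192.0847°
wrap2 = π + 2β = 167.9153°
tangent length = C·cosβ = 56.6833
L = r1·wrap1 + r2·wrap2 + 2·C·cosβ = 17·3.3525 + 11·2.9307 + 2·56.6833 = 202.5968

L=202.597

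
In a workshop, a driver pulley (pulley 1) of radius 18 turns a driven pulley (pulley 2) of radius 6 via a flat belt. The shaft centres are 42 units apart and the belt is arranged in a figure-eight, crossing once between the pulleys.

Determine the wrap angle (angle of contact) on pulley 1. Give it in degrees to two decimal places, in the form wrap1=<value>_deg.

crossed belt: β = asin((r1+r2)/C) = asin(24/42) = 34.8499°
wrap1 = wrap2 = π + 2β = 249.6998°

wrap1=249.70_deg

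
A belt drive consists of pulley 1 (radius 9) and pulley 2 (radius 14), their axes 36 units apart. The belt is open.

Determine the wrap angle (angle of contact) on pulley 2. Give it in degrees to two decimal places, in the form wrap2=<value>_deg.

wrap2=195.97_deg

open belt: β = asin((r2−r1)/C) = asin(5/36) = 7.9836°
wrap1 = π − 2β = 164.0329°
wrap2 = π + 2β = 195.9671°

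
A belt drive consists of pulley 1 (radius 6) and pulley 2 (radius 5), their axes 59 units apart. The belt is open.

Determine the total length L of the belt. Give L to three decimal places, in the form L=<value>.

open belt: β = asin((r2−r1)/C) = asin(-1/59) = -0.9712°
wrap1 = π − 2β = 181.9423°
wrap2 = π + 2β = 178.0577°
tangent length = C·cosβ = 58.9915
L = r1·wrap1 + r2·wrap2 + 2·C·cosβ = 6·3.1755 + 5·3.1077 + 2·58.9915 = 152.5745

L=152.574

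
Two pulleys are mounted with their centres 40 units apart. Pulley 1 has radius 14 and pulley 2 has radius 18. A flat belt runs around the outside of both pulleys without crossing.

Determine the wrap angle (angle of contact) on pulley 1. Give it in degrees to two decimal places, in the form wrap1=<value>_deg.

wrap1=168.52_deg

open belt: β = asin((r2−r1)/C) = asin(4/40) = 5.7392°
wrap1 = π − 2β = 168.5217°
wrap2 = π + 2β = 191.4783°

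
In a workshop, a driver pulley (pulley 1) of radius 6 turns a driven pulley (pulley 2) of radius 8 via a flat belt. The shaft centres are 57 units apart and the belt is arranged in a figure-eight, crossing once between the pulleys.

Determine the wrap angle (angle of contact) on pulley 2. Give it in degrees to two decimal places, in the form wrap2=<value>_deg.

wrap2=208.44_deg

crossed belt: β = asin((r1+r2)/C) = asin(14/57) = 14.2181°
wrap1 = wrap2 = π + 2β = 208.4362°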